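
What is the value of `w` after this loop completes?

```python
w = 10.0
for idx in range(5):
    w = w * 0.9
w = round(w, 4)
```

Exponential decay: 10.0 * 0.9^5
`w` takes the values: 10.0 → 9.0 → 8.1 → 7.29 → 6.561 → 5.9049

Answer: 5.9049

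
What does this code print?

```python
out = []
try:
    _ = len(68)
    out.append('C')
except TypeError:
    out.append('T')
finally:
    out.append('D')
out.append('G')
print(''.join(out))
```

Execution trace: 'T' (except TypeError) → 'D' (finally) → 'G' (after the try/except). Output: TDG

Answer: TDG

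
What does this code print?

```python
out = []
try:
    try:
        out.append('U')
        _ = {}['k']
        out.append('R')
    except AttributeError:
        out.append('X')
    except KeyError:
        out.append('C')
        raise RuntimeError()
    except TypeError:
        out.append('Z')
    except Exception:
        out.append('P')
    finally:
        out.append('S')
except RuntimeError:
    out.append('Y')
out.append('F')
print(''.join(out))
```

Execution trace: 'U' (inner try body) → 'C' (inner except KeyError) → 'S' (inner finally) → 'Y' (outer except RuntimeError) → 'F' (after the try/except). Output: UCSYF

Answer: UCSYF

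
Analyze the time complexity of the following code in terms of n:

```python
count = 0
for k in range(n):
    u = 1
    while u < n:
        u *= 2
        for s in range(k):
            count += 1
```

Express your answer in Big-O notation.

Each loop level contributes: n × log n × n. Multiplying the contributions gives O(n^2 log n).

Answer: O(n^2 log n)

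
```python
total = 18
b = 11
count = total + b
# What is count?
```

Trace:
`total = 18` → total = 18
`b = 11` → b = 11
`count = total + b` → count = 29
So count = 29

Answer: 29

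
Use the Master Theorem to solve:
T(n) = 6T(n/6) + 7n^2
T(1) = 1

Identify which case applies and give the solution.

a=6, b=6, f(n)=7n^2. log_6(6) = 1. Since c=2 > 1 and the regularity condition holds (6(n/6)^2 = (6/6^2)n^2 with 6/6^2 < 1), Case 3 applies: T(n) = Θ(f(n)) = O(n^2).

Answer: O(n^2) - Case 3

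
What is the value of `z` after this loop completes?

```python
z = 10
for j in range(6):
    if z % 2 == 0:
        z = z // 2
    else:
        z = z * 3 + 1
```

Collatz-style transformation from 10
`z` takes the values: 10 → 5 → 16 → 8 → 4 → 2 → 1

Answer: 1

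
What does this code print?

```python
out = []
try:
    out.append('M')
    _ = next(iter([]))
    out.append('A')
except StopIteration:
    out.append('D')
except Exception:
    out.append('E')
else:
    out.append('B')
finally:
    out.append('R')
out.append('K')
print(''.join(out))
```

Execution trace: 'M' (try body) → 'D' (except StopIteration) → 'R' (finally) → 'K' (after the try/except). Output: MDRK

Answer: MDRK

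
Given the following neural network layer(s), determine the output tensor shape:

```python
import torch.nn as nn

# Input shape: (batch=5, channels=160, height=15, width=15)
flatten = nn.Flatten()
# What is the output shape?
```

Input: (5, 160, 15, 15) -> Output: (5, 36000)

Answer: (5, 36000)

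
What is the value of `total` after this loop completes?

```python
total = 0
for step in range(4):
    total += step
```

Sum of 0 to 3 = 6
`total` takes the values: 0 → 1 → 3 → 6

Answer: 6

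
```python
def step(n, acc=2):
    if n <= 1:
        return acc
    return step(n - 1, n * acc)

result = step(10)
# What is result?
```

Accumulator trace (n, acc): (10, 2) -> (9, 20) -> (8, 180) -> (7, 1440) -> (6, 10080) -> (5, 60480) -> (4, 302400) -> (3, 1209600) -> (2, 3628800) -> (1, 7257600) -> return 7257600

Answer: 7257600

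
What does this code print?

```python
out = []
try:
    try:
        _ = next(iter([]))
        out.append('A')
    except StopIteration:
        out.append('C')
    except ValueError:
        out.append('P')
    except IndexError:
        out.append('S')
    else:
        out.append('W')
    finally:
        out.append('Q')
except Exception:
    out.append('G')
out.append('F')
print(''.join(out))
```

Execution trace: 'C' (inner except StopIteration) → 'Q' (inner finally) → 'F' (after the try/except). Output: CQF

Answer: CQF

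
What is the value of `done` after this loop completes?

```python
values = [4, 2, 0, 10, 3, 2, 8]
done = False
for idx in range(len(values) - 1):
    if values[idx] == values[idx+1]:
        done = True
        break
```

Check consecutive duplicates in [4, 2, 0, 10, 3, 2, 8]
`done` takes the values: False

Answer: False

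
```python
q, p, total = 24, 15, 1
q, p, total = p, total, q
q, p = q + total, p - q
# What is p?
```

Trace:
`q, p, total = 24, 15, 1` → q = 24; p = 15; total = 1
`q, p, total = p, total, q` → q = 15; p = 1; total = 24
`q, p = q + total, p - q` → q = 39; p = -14
So p = -14

Answer: -14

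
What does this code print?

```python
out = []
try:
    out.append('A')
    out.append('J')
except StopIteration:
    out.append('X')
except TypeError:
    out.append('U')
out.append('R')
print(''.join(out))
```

Execution trace: 'A' (try body) → 'J' (try body, no exception) → 'R' (after the try/except). Output: AJR

Answer: AJR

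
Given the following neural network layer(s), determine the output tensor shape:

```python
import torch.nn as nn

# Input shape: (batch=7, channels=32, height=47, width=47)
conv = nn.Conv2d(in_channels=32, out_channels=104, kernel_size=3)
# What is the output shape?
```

Input: (7, 32, 47, 47) -> Output: (7, 104, 45, 45)

Answer: (7, 104, 45, 45)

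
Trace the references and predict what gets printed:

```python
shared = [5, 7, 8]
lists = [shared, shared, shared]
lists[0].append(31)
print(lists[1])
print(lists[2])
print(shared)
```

Key concept: list of same reference.
Step by step:
`shared = [5, 7, 8]` → shared = [5, 7, 8]
`lists = [shared, shared, shared]` → lists = [[5, 7, 8], [5, 7, 8], [5, 7, 8]]
`lists[0].append(31)` → shared = [5, 7, 8, 31]; lists = [[5, 7, 8, 31], [5, 7, 8, 31], [5, 7, 8, 31]]
`print(lists[1])` → prints [5, 7, 8, 31]
`print(lists[2])` → prints [5, 7, 8, 31]
`print(shared)` → prints [5, 7, 8, 31]

Answer:
[5, 7, 8, 31]
[5, 7, 8, 31]
[5, 7, 8, 31]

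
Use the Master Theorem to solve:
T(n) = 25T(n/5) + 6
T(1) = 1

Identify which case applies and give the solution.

a=25, b=5, f(n)=6. log_5(25) = 2. Since c=0 < 2, Case 1 applies: T(n) = Θ(n^log_b(a)) = O(n^2).

Answer: O(n^2) - Case 1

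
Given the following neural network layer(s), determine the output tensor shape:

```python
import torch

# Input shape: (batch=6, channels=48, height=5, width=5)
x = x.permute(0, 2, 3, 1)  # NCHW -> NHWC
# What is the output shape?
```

Input: (6, 48, 5, 5) -> Output: (6, 5, 5, 48)

Answer: (6, 5, 5, 48)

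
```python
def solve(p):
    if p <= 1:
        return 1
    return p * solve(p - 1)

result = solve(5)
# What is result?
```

solve(5) = 5 * 4 * 3 * 2 * 1 = 120

Answer: 120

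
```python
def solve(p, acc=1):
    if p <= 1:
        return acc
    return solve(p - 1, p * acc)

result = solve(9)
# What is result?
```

Accumulator trace (n, acc): (9, 1) -> (8, 9) -> (7, 72) -> (6, 504) -> (5, 3024) -> (4, 15120) -> (3, 60480) -> (2, 181440) -> (1, 362880) -> return 362880

Answer: 362880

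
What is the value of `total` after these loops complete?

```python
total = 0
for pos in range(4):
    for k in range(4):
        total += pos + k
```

Sum of all pos+k for pos,k in 4x4
`total` takes the values: 0 → 1 → 3 → 6 → 7 → 9 → 12 → 16 → 18 → 21 → 25 → 30 → 33 → 37 → 42 → 48

Answer: 48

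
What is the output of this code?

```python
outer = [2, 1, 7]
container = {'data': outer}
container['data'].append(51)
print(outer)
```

Key concept: dict holds reference to list.
Step by step:
`outer = [2, 1, 7]` → outer = [2, 1, 7]
`container = {'data': outer}` → container = {'data': [2, 1, 7]}
`container['data'].append(51)` → outer = [2, 1, 7, 51]; container = {'data': [2, 1, 7, 51]}
`print(outer)` → prints [2, 1, 7, 51]

Answer: [2, 1, 7, 51]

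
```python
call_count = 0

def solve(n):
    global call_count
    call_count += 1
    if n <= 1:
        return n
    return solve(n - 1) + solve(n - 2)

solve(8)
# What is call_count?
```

Calls(n) = 1 + Calls(n-1) + Calls(n-2); Calls(0)=Calls(1)=1. For n=8 this gives 67.

Answer: 67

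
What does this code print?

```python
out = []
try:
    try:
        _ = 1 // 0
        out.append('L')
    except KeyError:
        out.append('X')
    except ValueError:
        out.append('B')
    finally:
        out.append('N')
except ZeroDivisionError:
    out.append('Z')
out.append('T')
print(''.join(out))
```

Execution trace: 'N' (finally) → 'Z' (outer except ZeroDivisionError) → 'T' (after the try/except). Output: NZT

Answer: NZT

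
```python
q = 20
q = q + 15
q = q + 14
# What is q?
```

Trace:
`q = 20` → q = 20
`q = q + 15` → q = 35
`q = q + 14` → q = 49
So q = 49

Answer: 49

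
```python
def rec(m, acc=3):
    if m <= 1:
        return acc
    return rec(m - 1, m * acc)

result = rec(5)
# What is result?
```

Accumulator trace (n, acc): (5, 3) -> (4, 15) -> (3, 60) -> (2, 180) -> (1, 360) -> return 360

Answer: 360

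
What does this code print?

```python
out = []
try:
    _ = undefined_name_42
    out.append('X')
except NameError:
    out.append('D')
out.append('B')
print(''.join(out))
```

Execution trace: 'D' (except NameError) → 'B' (after the try/except). Output: DB

Answer: DB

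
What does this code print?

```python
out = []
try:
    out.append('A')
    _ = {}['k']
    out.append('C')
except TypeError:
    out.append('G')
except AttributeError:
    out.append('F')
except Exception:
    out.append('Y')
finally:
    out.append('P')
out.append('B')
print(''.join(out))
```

Execution trace: 'A' (try body) → 'Y' (except Exception) → 'P' (finally) → 'B' (after the try/except). Output: AYPB

Answer: AYPB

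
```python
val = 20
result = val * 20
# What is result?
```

Trace:
`val = 20` → val = 20
`result = val * 20` → result = 400
So result = 400

Answer: 400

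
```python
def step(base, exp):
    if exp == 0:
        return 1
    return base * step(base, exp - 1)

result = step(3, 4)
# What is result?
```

step(3, 4) = 3 * 3 * 3 * 3 = 81

Answer: 81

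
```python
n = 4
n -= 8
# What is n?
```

Trace:
`n = 4` → n = 4
`n -= 8` → n = -4
So n = -4

Answer: -4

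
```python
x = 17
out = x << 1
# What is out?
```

Trace:
`x = 17` → x = 17
`out = x << 1` → out = 34
So out = 34

Answer: 34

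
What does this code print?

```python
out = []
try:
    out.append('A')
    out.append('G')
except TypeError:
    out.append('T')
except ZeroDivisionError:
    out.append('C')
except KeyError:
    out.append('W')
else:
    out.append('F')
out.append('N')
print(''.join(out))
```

Execution trace: 'A' (try body) → 'G' (try body, no exception) → 'F' (else) → 'N' (after the try/except). Output: AGFN

Answer: AGFN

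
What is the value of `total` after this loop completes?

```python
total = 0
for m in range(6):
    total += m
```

Sum of 0 to 5 = 15
`total` takes the values: 0 → 1 → 3 → 6 → 10 → 15

Answer: 15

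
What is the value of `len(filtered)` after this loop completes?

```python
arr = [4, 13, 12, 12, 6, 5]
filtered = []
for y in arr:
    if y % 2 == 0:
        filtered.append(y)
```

Count even numbers in [4, 13, 12, 12, 6, 5]
`filtered` takes the values: [] → [4] → [4, 12] → [4, 12, 12] → [4, 12, 12, 6]
So `len(filtered)` = 4

Answer: 4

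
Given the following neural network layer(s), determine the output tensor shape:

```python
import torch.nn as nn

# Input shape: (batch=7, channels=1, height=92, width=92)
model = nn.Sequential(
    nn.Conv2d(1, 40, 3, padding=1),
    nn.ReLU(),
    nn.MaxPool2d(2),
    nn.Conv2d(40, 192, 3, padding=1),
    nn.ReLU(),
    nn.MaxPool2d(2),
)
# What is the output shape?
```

Input: (7, 1, 92, 92) -> after first Conv2d: (7, 40, 92, 92) -> after first MaxPool2d: (7, 40, 46, 46) -> after second Conv2d: (7, 192, 46, 46) -> Output: (7, 192, 23, 23)

Answer: (7, 192, 23, 23)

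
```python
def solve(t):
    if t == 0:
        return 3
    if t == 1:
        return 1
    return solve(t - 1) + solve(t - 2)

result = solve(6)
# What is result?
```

Build up from base cases: solve(0)=3, solve(1)=1, solve(2)=4, solve(3)=5, solve(4)=9, solve(5)=14, solve(6)=23

Answer: 23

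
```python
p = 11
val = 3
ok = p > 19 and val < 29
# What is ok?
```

Trace:
`p = 11` → p = 11
`val = 3` → val = 3
`ok = p > 19 and val < 29` → ok = False
So ok = False

Answer: False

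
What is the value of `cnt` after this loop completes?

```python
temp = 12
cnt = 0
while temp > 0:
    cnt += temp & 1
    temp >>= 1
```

Count set bits in 12 (binary: 0b1100)
`cnt` takes the values: 0 → 1 → 2

Answer: 2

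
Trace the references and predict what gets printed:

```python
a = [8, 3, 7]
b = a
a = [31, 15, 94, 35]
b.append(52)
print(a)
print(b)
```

Key concept: rebinding vs mutation: a is rebound to a new list, b still points at the original.
Step by step:
`a = [8, 3, 7]` → a = [8, 3, 7]
`b = a` → b = [8, 3, 7] (same object as a)
`a = [31, 15, 94, 35]` → a = [31, 15, 94, 35]
`b.append(52)` → b = [8, 3, 7, 52]
`print(a)` → prints [31, 15, 94, 35]
`print(b)` → prints [8, 3, 7, 52]

Answer:
[31, 15, 94, 35]
[8, 3, 7, 52]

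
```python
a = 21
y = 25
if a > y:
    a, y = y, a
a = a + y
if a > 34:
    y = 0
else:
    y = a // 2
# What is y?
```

Trace:
`a = 21` → a = 21
`y = 25` → y = 25
`if a > y: ...` → a > y is False → no variable changes
`a = a + y` → a = 46
`if a > 34: ...` → a > 34 is True → y = 0
So y = 0

Answer: 0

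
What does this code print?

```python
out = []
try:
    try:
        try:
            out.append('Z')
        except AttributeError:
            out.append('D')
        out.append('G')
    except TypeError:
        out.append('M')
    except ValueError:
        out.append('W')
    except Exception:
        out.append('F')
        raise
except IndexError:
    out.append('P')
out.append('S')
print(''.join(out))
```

Execution trace: 'Z' (inner try body, no exception) → 'G' (try body, no exception) → 'S' (after the try/except). Output: ZGS

Answer: ZGS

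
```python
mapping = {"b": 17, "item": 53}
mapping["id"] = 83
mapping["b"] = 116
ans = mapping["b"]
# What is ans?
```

Trace:
`mapping = {"b": 17, "item": 53}` → mapping = {'b': 17, 'item': 53}
`mapping["id"] = 83` → mapping = {'b': 17, 'item': 53, 'id': 83}
`mapping["b"] = 116` → mapping = {'b': 116, 'item': 53, 'id': 83}
`ans = mapping["b"]` → ans = 116
So ans = 116

Answer: 116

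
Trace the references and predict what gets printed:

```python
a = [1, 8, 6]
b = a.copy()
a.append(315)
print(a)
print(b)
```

Key concept: list.copy() creates independent copy.
Step by step:
`a = [1, 8, 6]` → a = [1, 8, 6]
`b = a.copy()` → b = [1, 8, 6]
`a.append(315)` → a = [1, 8, 6, 315]
`print(a)` → prints [1, 8, 6, 315]
`print(b)` → prints [1, 8, 6]

Answer:
[1, 8, 6, 315]
[1, 8, 6]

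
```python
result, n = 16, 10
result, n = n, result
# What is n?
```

Trace:
`result, n = 16, 10` → result = 16; n = 10
`result, n = n, result` → result = 10; n = 16
So n = 16

Answer: 16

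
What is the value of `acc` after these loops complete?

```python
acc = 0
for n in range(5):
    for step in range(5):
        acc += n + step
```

Sum of all n+step for n,step in 5x5
`acc` takes the values: 0 → 1 → 3 → 6 → 10 → 11 → 13 → 16 → 20 → 25 → 27 → 30 → 34 → 39 → 45 → 48 → 52 → 57 → 63 → 70 → 74 → 79 → 85 → 92 → 100

Answer: 100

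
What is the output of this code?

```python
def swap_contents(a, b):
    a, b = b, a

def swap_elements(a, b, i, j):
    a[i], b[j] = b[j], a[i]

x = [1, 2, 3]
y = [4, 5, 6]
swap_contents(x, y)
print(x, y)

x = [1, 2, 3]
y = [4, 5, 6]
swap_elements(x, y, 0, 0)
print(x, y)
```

Key concept: parameter rebinding vs mutation.
Step by step:
`x = [1, 2, 3]` → x = [1, 2, 3]
`y = [4, 5, 6]` → y = [4, 5, 6]
`swap_contents(x, y)` → no visible change to tracked variables
`print(x, y)` → prints [1, 2, 3] [4, 5, 6]
`x = [1, 2, 3]` → x = [1, 2, 3]
`y = [4, 5, 6]` → y = [4, 5, 6]
`swap_elements(x, y, 0, 0)` → x = [4, 2, 3]; y = [1, 5, 6]
`print(x, y)` → prints [4, 2, 3] [1, 5, 6]

Answer:
[1, 2, 3] [4, 5, 6]
[4, 2, 3] [1, 5, 6]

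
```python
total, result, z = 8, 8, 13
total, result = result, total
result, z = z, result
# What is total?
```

Trace:
`total, result, z = 8, 8, 13` → total = 8; result = 8; z = 13
`total, result = result, total` → total = 8; result = 8
`result, z = z, result` → result = 13; z = 8
So total = 8

Answer: 8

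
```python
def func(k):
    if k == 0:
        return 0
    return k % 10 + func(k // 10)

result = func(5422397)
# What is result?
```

Sum of digits of 5422397: 7 + 9 + 3 + 2 + 2 + 4 + 5 = 32

Answer: 32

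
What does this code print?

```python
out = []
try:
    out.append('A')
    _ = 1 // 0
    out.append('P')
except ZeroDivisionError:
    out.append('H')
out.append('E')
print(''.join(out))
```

Execution trace: 'A' (try body) → 'H' (except ZeroDivisionError) → 'E' (after the try/except). Output: AHE

Answer: AHE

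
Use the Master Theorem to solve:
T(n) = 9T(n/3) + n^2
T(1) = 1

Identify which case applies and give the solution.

a=9, b=3, f(n)=n^2. log_3(9) = 2. Since c=2 = 2, Case 2 applies: T(n) = Θ(n^log_b(a) · log n) = O(n^2 log n).

Answer: O(n^2 log n) - Case 2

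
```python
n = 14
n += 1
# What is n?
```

Trace:
`n = 14` → n = 14
`n += 1` → n = 15
So n = 15

Answer: 15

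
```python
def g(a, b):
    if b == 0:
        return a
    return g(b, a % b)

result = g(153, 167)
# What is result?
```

g(153, 167) -> g(167, 153) -> g(153, 14) -> g(14, 13) -> g(13, 1) -> g(1, 0) -> 1

Answer: 1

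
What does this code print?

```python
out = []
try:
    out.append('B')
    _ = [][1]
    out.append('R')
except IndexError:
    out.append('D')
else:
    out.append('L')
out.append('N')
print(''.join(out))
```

Execution trace: 'B' (try body) → 'D' (except IndexError) → 'N' (after the try/except). Output: BDN

Answer: BDN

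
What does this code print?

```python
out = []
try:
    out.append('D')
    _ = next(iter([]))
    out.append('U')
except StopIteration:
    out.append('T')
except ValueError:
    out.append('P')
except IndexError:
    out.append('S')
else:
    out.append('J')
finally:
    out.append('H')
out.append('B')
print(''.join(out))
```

Execution trace: 'D' (try body) → 'T' (except StopIteration) → 'H' (finally) → 'B' (after the try/except). Output: DTHB

Answer: DTHB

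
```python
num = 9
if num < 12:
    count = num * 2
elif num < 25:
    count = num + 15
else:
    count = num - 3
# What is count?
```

Trace:
`num = 9` → num = 9
`if num < 12: ...` → num < 12 is True → count = 18
So count = 18

Answer: 18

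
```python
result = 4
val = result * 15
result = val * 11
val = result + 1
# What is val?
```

Trace:
`result = 4` → result = 4
`val = result * 15` → val = 60
`result = val * 11` → result = 660
`val = result + 1` → val = 661
So val = 661

Answer: 661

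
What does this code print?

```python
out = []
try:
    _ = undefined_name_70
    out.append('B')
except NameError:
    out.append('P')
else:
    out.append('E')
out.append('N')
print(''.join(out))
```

Execution trace: 'P' (except NameError) → 'N' (after the try/except). Output: PN

Answer: PN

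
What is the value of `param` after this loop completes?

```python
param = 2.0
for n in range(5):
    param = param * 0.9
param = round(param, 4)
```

Exponential decay: 2.0 * 0.9^5
`param` takes the values: 2.0 → 1.8 → 1.62 → 1.458 → 1.3122 → 1.18098 → 1.181

Answer: 1.181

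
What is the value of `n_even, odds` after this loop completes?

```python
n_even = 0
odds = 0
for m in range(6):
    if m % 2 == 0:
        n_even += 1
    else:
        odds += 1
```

Count evens and odds in range(6)
`n_even, odds` takes the values: (0, 0) → (1, 0) → (1, 1) → (2, 1) → (2, 2) → (3, 2) → (3, 3)

Answer: 3, 3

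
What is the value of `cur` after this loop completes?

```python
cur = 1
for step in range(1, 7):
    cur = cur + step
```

Start at 1, add 1 through 6
`cur` takes the values: 1 → 2 → 4 → 7 → 11 → 16 → 22

Answer: 22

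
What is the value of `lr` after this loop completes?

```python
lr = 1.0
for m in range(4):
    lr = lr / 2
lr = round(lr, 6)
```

Halving LR 4 times: 1 / 2^4
`lr` takes the values: 1.0 → 0.5 → 0.25 → 0.125 → 0.0625

Answer: 0.0625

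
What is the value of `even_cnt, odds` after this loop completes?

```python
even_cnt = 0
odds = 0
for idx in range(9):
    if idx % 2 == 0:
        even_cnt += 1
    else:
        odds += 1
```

Count evens and odds in range(9)
`even_cnt, odds` takes the values: (0, 0) → (1, 0) → (1, 1) → (2, 1) → (2, 2) → (3, 2) → (3, 3) → (4, 3) → (4, 4) → (5, 4)

Answer: 5, 4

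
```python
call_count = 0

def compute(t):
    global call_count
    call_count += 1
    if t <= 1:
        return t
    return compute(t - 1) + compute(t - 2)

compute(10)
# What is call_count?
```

Calls(t) = 1 + Calls(t-1) + Calls(t-2); Calls(0)=Calls(1)=1. For t=10 this gives 177.

Answer: 177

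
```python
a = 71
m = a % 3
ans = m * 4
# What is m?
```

Trace:
`a = 71` → a = 71
`m = a % 3` → m = 2
`ans = m * 4` → ans = 8
So m = 2

Answer: 2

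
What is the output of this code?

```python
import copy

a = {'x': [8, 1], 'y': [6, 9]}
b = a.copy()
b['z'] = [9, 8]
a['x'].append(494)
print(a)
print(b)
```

Key concept: shallow copy of dict with mutable values.
Step by step:
`a = {'x': [8, 1], 'y': [6, 9]}` → a = {'x': [8, 1], 'y': [6, 9]}
`b = a.copy()` → b = {'x': [8, 1], 'y': [6, 9]}
`b['z'] = [9, 8]` → b = {'x': [8, 1], 'y': [6, 9], 'z': [9, 8]}
`a['x'].append(494)` → a = {'x': [8, 1, 494], 'y': [6, 9]}; b = {'x': [8, 1, 494], 'y': [6, 9], 'z': [9, 8]}
`print(a)` → prints {'x': [8, 1, 494], 'y': [6, 9]}
`print(b)` → prints {'x': [8, 1, 494], 'y': [6, 9], 'z': [9, 8]}

Answer:
{'x': [8, 1, 494], 'y': [6, 9]}
{'x': [8, 1, 494], 'y': [6, 9], 'z': [9, 8]}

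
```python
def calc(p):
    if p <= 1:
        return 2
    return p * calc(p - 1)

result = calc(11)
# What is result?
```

calc(11) = 11 * 10 * 9 * 8 * 7 * 6 * 5 * 4 * 3 * 2 * 2 = 79833600

Answer: 79833600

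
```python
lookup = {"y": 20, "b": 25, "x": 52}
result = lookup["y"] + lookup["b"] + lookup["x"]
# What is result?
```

Trace:
`lookup = {"y": 20, "b": 25, "x": 52}` → lookup = {'y': 20, 'b': 25, 'x': 52}
`result = lookup["y"] + lookup["b"] + lookup["x"]` → result = 97
So result = 97

Answer: 97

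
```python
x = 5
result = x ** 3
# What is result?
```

Trace:
`x = 5` → x = 5
`result = x ** 3` → result = 125
So result = 125

Answer: 125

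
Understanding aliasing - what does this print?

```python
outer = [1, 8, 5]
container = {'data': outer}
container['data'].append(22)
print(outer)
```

Key concept: dict holds reference to list.
Step by step:
`outer = [1, 8, 5]` → outer = [1, 8, 5]
`container = {'data': outer}` → container = {'data': [1, 8, 5]}
`container['data'].append(22)` → outer = [1, 8, 5, 22]; container = {'data': [1, 8, 5, 22]}
`print(outer)` → prints [1, 8, 5, 22]

Answer: [1, 8, 5, 22]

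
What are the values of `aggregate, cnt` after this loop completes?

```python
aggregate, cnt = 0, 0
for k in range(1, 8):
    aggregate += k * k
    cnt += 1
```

Sum of squares and count
`aggregate, cnt` takes the values: (0, 0) → (1, 0) → (1, 1) → (5, 1) → (5, 2) → (14, 2) → (14, 3) → (30, 3) → (30, 4) → (55, 4) → (55, 5) → (91, 5) → (91, 6) → (140, 6) → (140, 7)

Answer: 140, 7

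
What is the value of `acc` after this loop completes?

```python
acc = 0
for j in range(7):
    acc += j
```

Sum of 0 to 6 = 21
`acc` takes the values: 0 → 1 → 3 → 6 → 10 → 15 → 21

Answer: 21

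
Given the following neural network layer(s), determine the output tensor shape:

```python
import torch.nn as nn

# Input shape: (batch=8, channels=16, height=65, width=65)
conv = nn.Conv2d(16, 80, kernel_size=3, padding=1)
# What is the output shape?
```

Input: (8, 16, 65, 65) -> Output: (8, 80, 65, 65)

Answer: (8, 80, 65, 65)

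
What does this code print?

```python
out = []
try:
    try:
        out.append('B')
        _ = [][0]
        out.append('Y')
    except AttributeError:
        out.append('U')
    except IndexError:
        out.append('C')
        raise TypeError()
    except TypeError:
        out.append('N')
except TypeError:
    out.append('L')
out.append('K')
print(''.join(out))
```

Execution trace: 'B' (inner try body) → 'C' (inner except IndexError) → 'L' (outer except TypeError) → 'K' (after the try/except). Output: BCLK

Answer: BCLK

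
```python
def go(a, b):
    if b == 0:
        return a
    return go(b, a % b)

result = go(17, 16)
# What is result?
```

go(17, 16) -> go(16, 1) -> go(1, 0) -> 1

Answer: 1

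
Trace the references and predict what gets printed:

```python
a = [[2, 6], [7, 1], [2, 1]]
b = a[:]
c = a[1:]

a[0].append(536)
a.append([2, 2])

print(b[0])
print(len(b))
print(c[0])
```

Key concept: slice with nested mutation.
Step by step:
`a = [[2, 6], [7, 1], [2, 1]]` → a = [[2, 6], [7, 1], [2, 1]]
`b = a[:]` → b = [[2, 6], [7, 1], [2, 1]]
`c = a[1:]` → c = [[7, 1], [2, 1]]
`a[0].append(536)` → a = [[2, 6, 536], [7, 1], [2, 1]]; b = [[2, 6, 536], [7, 1], [2, 1]]
`a.append([2, 2])` → a = [[2, 6, 536], [7, 1], [2, 1], [2, 2]]
`print(b[0])` → prints [2, 6, 536]
`print(len(b))` → prints 3
`print(c[0])` → prints [7, 1]

Answer:
[2, 6, 536]
3
[7, 1]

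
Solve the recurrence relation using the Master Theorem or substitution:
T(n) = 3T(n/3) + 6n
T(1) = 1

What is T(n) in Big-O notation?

By Master Theorem: a=3, b=3, f(n)=6n. Since log_3(3) = 1 and f(n) = Θ(n^1), Case 2 applies. T(n) = O(n log n).

Answer: O(n log n)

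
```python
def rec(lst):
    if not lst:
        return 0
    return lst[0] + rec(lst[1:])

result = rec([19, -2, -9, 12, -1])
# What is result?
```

19 + (-2) + (-9) + 12 + (-1) + 0 = 19

Answer: 19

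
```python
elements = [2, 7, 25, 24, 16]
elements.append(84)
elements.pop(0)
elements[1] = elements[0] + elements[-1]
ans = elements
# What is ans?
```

Trace:
`elements = [2, 7, 25, 24, 16]` → elements = [2, 7, 25, 24, 16]
`elements.append(84)` → elements = [2, 7, 25, 24, 16, 84]
`elements.pop(0)` → elements = [7, 25, 24, 16, 84]
`elements[1] = elements[0] + elements[-1]` → elements = [7, 91, 24, 16, 84]
`ans = elements` → ans = [7, 91, 24, 16, 84]
So ans = [7, 91, 24, 16, 84]

Answer: [7, 91, 24, 16, 84]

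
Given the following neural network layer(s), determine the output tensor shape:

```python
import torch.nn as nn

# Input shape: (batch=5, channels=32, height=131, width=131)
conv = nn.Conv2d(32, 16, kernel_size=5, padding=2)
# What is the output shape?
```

Input: (5, 32, 131, 131) -> Output: (5, 16, 131, 131)

Answer: (5, 16, 131, 131)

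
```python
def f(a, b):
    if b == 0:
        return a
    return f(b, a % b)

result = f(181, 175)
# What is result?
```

f(181, 175) -> f(175, 6) -> f(6, 1) -> f(1, 0) -> 1

Answer: 1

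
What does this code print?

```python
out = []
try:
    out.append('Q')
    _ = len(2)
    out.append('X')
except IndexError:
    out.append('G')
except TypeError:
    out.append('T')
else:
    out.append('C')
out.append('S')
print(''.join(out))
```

Execution trace: 'Q' (try body) → 'T' (except TypeError) → 'S' (after the try/except). Output: QTS

Answer: QTS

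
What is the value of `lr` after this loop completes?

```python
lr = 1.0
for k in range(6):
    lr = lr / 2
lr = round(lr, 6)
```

Halving LR 6 times: 1 / 2^6
`lr` takes the values: 1.0 → 0.5 → 0.25 → 0.125 → 0.0625 → 0.03125 → 0.015625

Answer: 0.015625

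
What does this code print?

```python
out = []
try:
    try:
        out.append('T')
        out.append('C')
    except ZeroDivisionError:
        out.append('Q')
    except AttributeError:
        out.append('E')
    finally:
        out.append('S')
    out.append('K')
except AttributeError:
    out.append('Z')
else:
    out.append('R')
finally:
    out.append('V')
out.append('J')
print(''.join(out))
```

Execution trace: 'T' (inner try body) → 'C' (inner try body, no exception) → 'S' (inner finally) → 'K' (try body, no exception) → 'R' (else) → 'V' (finally) → 'J' (after the try/except). Output: TCSKRVJ

Answer: TCSKRVJ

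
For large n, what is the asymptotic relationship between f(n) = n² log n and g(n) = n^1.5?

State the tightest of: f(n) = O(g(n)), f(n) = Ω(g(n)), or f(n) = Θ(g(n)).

n² log n vs n^1.5: f(n) = Ω(g(n)) but not O(g(n)) — n² log n grows strictly faster than n^1.5.

Answer: f(n) = Ω(g(n)) but not O(g(n)) — n² log n grows strictly faster than n^1.5.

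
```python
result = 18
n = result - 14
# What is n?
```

Trace:
`result = 18` → result = 18
`n = result - 14` → n = 4
So n = 4

Answer: 4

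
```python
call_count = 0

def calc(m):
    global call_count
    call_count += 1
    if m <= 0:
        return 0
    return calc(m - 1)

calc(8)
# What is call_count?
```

Linear recursion stepping by 1: 9 calls from m=8 down to ≤0.

Answer: 9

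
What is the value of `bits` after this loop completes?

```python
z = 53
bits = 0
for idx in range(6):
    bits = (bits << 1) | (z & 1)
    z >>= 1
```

Reverse lowest 6 bits of 53
`bits` takes the values: 0 → 1 → 2 → 5 → 10 → 21 → 43

Answer: 43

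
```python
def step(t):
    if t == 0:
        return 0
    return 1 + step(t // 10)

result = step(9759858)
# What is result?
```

Count of digits of 9759858: 7

Answer: 7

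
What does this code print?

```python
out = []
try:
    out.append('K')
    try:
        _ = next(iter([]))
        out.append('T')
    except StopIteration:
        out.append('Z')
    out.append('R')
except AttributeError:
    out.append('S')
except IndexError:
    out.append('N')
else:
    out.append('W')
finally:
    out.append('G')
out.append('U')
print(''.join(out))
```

Execution trace: 'K' (try body) → 'Z' (inner except StopIteration) → 'R' (try body, no exception) → 'W' (else) → 'G' (finally) → 'U' (after the try/except). Output: KZRWGU

Answer: KZRWGU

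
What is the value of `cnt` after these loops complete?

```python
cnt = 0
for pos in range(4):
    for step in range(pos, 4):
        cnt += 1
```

Upper triangle: 4 + 3 + ... + 1
`cnt` takes the values: 0 → 1 → 2 → 3 → 4 → 5 → 6 → 7 → 8 → 9 → 10

Answer: 10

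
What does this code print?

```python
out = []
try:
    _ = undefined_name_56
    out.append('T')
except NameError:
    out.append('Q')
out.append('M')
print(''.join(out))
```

Execution trace: 'Q' (except NameError) → 'M' (after the try/except). Output: QM

Answer: QM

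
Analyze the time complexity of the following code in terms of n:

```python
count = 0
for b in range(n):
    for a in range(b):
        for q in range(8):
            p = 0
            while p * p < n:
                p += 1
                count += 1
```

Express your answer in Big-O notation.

Each loop level contributes: n × n × 1 × √n. Multiplying the contributions gives O(n^2√n).

Answer: O(n^2√n)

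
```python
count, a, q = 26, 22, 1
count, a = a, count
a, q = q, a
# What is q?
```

Trace:
`count, a, q = 26, 22, 1` → count = 26; a = 22; q = 1
`count, a = a, count` → count = 22; a = 26
`a, q = q, a` → a = 1; q = 26
So q = 26

Answer: 26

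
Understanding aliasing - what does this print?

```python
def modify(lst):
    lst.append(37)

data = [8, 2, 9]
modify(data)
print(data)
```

Key concept: function modifies passed list.
Step by step:
`data = [8, 2, 9]` → data = [8, 2, 9]
`modify(data)` → data = [8, 2, 9, 37]
`print(data)` → prints [8, 2, 9, 37]

Answer: [8, 2, 9, 37]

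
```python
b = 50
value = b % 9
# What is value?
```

Trace:
`b = 50` → b = 50
`value = b % 9` → value = 5
So value = 5

Answer: 5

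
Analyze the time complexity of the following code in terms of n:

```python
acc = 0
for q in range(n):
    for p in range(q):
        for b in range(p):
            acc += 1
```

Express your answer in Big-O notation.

Each loop level contributes: n × n × n. Multiplying the contributions gives O(n^3).

Answer: O(n^3)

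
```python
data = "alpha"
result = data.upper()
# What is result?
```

Trace:
`data = "alpha"` → data = 'alpha'
`result = data.upper()` → result = 'ALPHA'
So result = 'ALPHA'

Answer: 'ALPHA'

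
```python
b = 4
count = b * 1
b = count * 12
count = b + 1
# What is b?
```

Trace:
`b = 4` → b = 4
`count = b * 1` → count = 4
`b = count * 12` → b = 48
`count = b + 1` → count = 49
So b = 48

Answer: 48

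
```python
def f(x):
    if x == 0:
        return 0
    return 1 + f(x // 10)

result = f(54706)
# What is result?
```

Count of digits of 54706: 5

Answer: 5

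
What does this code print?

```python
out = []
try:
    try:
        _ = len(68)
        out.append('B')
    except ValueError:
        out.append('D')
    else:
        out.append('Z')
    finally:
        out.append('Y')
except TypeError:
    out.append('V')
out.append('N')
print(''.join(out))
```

Execution trace: 'Y' (finally) → 'V' (outer except TypeError) → 'N' (after the try/except). Output: YVN

Answer: YVN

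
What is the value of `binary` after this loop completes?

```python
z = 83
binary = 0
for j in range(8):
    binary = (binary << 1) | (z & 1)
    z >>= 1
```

Reverse lowest 8 bits of 83
`binary` takes the values: 0 → 1 → 3 → 6 → 12 → 25 → 50 → 101 → 202

Answer: 202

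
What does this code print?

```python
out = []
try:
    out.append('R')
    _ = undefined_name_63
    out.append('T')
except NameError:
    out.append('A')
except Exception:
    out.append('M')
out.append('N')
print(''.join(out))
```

Execution trace: 'R' (try body) → 'A' (except NameError) → 'N' (after the try/except). Output: RAN

Answer: RAN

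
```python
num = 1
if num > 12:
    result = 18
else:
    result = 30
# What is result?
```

Trace:
`num = 1` → num = 1
`if num > 12: ...` → num > 12 is False, take else branch → result = 30
So result = 30

Answer: 30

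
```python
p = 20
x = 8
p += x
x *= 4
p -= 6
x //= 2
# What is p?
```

Trace:
`p = 20` → p = 20
`x = 8` → x = 8
`p += x` → p = 28
`x *= 4` → x = 32
`p -= 6` → p = 22
`x //= 2` → x = 16
So p = 22

Answer: 22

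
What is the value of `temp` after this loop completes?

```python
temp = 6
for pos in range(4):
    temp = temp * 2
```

Multiply by 2, 4 times: 6 * 2^4 = 96
`temp` takes the values: 6 → 12 → 24 → 48 → 96

Answer: 96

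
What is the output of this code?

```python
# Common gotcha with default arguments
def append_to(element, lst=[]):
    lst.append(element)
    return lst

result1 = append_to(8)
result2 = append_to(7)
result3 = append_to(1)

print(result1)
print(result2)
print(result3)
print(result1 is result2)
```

Key concept: mutable default argument gotcha.
Step by step:
`result1 = append_to(8)` → result1 = [8]
`result2 = append_to(7)` → result1 = [8, 7] (same object as result2); result2 = [8, 7] (same object as result1)
`result3 = append_to(1)` → result1 = [8, 7, 1] (same object as result2, result3); result2 = [8, 7, 1] (same object as result1, result3); result3 = [8, 7, 1] (same object as result1, result2)
`print(result1)` → prints [8, 7, 1]
`print(result2)` → prints [8, 7, 1]
`print(result3)` → prints [8, 7, 1]
`print(result1 is result2)` → prints True

Answer:
[8, 7, 1]
[8, 7, 1]
[8, 7, 1]
True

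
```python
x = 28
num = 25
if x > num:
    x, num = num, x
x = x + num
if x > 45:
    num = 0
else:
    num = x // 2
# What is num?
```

Trace:
`x = 28` → x = 28
`num = 25` → num = 25
`if x > num: ...` → x > num is True → x = 25; num = 28
`x = x + num` → x = 53
`if x > 45: ...` → x > 45 is True → num = 0
So num = 0

Answer: 0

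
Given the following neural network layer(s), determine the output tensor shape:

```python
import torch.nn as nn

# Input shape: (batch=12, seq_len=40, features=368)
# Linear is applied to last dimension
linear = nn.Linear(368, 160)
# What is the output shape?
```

Input: (12, 40, 368) -> Output: (12, 40, 160)

Answer: (12, 40, 160)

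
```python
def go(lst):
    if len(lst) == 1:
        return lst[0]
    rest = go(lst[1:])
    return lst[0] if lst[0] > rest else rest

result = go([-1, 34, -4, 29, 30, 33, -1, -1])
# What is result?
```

Recursive max over [-1, 34, -4, 29, 30, 33, -1, -1] = 34

Answer: 34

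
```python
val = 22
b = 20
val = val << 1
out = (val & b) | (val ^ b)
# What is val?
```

Trace:
`val = 22` → val = 22
`b = 20` → b = 20
`val = val << 1` → val = 44
`out = (val & b) | (val ^ b)` → out = 60
So val = 44

Answer: 44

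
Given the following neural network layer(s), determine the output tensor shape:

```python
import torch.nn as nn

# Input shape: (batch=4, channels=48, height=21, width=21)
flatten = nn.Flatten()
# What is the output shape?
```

Input: (4, 48, 21, 21) -> Output: (4, 21168)

Answer: (4, 21168)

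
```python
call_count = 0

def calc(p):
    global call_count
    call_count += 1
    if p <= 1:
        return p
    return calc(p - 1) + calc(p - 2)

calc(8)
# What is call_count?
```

Calls(p) = 1 + Calls(p-1) + Calls(p-2); Calls(0)=Calls(1)=1. For p=8 this gives 67.

Answer: 67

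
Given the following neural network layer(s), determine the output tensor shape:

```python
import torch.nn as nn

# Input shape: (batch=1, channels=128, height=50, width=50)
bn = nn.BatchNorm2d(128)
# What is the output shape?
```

Input: (1, 128, 50, 50) -> Output: (1, 128, 50, 50)

Answer: (1, 128, 50, 50)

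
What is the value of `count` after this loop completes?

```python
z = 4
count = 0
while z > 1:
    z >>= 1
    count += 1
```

Count right shifts until 1
`count` takes the values: 0 → 1 → 2

Answer: 2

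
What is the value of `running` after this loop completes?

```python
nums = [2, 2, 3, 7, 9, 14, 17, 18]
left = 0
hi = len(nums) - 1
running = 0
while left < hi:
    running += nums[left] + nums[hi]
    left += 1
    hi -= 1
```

Sum of pairs from ends
`running` takes the values: 0 → 20 → 39 → 56 → 72

Answer: 72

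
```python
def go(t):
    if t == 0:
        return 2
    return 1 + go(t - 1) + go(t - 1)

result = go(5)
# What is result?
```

go(t) = 1 + 2·go(t-1), go(0)=2. Closed form: (2+1)·2^5 - 1 = 95.

Answer: 95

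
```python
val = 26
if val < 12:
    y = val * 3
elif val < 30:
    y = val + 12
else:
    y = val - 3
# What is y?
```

Trace:
`val = 26` → val = 26
`if val < 12: ...` → val < 12 is False, val < 30 is True → y = 38
So y = 38

Answer: 38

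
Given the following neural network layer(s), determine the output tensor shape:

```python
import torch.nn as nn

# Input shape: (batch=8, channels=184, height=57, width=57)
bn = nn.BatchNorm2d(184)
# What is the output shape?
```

Input: (8, 184, 57, 57) -> Output: (8, 184, 57, 57)

Answer: (8, 184, 57, 57)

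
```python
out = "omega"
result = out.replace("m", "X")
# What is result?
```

Trace:
`out = "omega"` → out = 'omega'
`result = out.replace("m", "X")` → result = 'oXega'
So result = 'oXega'

Answer: 'oXega'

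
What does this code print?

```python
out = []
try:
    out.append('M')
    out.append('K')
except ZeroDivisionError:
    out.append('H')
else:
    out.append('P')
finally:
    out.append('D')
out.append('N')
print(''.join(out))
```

Execution trace: 'M' (try body) → 'K' (try body, no exception) → 'P' (else) → 'D' (finally) → 'N' (after the try/except). Output: MKPDN

Answer: MKPDN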